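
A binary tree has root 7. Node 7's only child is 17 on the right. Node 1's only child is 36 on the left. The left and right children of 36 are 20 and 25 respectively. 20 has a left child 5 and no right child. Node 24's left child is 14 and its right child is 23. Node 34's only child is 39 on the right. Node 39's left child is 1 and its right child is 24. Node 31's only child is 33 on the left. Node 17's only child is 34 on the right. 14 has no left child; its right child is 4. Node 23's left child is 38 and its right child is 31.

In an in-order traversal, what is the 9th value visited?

In-order visits the left subtree, then the node, then the right subtree.
At 7: no left child.
Visit 7.
At 7: go right to 17.
  At 17: no left child.
  Visit 17.
  At 17: go right to 34.
    At 34: no left child.
    Visit 34.
    At 34: go right to 39.
      At 39: go left to 1.
        At 1: go left to 36.
          At 36: go left to 20.
            At 20: go left to 5.
              5 is a leaf — visit 5.
            Visit 20.
            At 20: no right child.
          Visit 36.
          At 36: go right to 25.
            25 is a leaf — visit 25.
        Visit 1.
        At 1: no right child.
      Visit 39.
      At 39: go right to 24.
        At 24: go left to 14.
          At 14: no left child.
          Visit 14.
          At 14: go right to 4.
            4 is a leaf — visit 4.
        Visit 24.
        At 24: go right to 23.
          At 23: go left to 38.
            38 is a leaf — visit 38.
          Visit 23.
          At 23: go right to 31.
            At 31: go left to 33.
              33 is a leaf — visit 33.
            Visit 31.
            At 31: no right child.
Full in-order sequence: 7, 17, 34, 5, 20, 36, 25, 1, 39, 14, 4, 24, 38, 23, 33, 31.

39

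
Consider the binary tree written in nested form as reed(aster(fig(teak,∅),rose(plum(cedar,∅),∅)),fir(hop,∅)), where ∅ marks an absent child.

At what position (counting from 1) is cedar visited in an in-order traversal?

In-order visits the left subtree, then the node, then the right subtree.
At reed: go left to aster.
  At aster: go left to fig.
    At fig: go left to teak.
      teak is a leaf — visit teak.
    Visit fig.
    At fig: no right child.
  Visit aster.
  At aster: go right to rose.
    At rose: go left to plum.
      At plum: go left to cedar.
        cedar is a leaf — visit cedar.
      Visit plum.
      At plum: no right child.
    Visit rose.
    At rose: no right child.
Visit reed.
At reed: go right to fir.
  At fir: go left to hop.
    hop is a leaf — visit hop.
  Visit fir.
  At fir: no right child.
Full in-order sequence: teak, fig, aster, cedar, plum, rose, reed, hop, fir.

4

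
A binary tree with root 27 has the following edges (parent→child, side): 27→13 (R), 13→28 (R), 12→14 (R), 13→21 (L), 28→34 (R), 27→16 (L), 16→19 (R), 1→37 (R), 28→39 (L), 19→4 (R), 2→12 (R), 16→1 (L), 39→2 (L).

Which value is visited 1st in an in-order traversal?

1

In-order visits the left subtree, then the node, then the right subtree.
At 27: go left to 16.
  At 16: go left to 1.
    At 1: no left child.
    Visit 1.
    At 1: go right to 37.
      37 is a leaf — visit 37.
  Visit 16.
  At 16: go right to 19.
    At 19: no left child.
    Visit 19.
    At 19: go right to 4.
      4 is a leaf — visit 4.
Visit 27.
At 27: go right to 13.
  At 13: go left to 21.
    21 is a leaf — visit 21.
  Visit 13.
  At 13: go right to 28.
    At 28: go left to 39.
      At 39: go left to 2.
        At 2: no left child.
        Visit 2.
        At 2: go right to 12.
          At 12: no left child.
          Visit 12.
          At 12: go right to 14.
            14 is a leaf — visit 14.
      Visit 39.
      At 39: no right child.
    Visit 28.
    At 28: go right to 34.
      34 is a leaf — visit 34.
Full in-order sequence: 1, 37, 16, 19, 4, 27, 21, 13, 2, 12, 14, 39, 28, 34.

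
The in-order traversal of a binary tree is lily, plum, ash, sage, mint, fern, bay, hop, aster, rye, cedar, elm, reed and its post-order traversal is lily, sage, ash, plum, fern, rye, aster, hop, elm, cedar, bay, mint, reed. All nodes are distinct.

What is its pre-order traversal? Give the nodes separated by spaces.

reed mint plum lily ash sage bay fern cedar hop aster rye elm

The last element of post-order is the root; it splits in-order into left and right subtrees.
Root reed: left subtree has 12 nodes {lily, plum, ash, sage, mint, fern, bay, hop, aster, rye, cedar, elm}, right has 0 { }.
  Root mint: left subtree has 4 nodes {lily, plum, ash, sage}, right has 7 {fern, bay, hop, aster, rye, cedar, elm}.
    Root plum: left subtree has 1 node {lily}, right has 2 {ash, sage}.
      Root ash: left subtree has 0 nodes { }, right has 1 {sage}.
    Root bay: left subtree has 1 node {fern}, right has 5 {hop, aster, rye, cedar, elm}.
      Root cedar: left subtree has 3 nodes {hop, aster, rye}, right has 1 {elm}.
        Root hop: left subtree has 0 nodes { }, right has 2 {aster, rye}.
          Root aster: left subtree has 0 nodes { }, right has 1 {rye}.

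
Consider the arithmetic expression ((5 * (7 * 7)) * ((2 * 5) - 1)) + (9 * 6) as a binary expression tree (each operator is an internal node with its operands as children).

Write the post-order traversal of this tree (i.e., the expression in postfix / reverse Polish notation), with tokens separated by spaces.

5 7 7 * * 2 5 * 1 - * 9 6 * +

Post-order on an expression tree gives postfix notation: for each operator, emit left operand, right operand, then the operator.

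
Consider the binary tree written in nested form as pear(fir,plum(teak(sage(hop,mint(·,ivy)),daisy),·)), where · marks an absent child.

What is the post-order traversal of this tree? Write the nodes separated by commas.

fir, hop, ivy, mint, sage, daisy, teak, plum, pear

Post-order visits the left subtree, then the right subtree, then the node.
At pear: go left to fir.
  fir is a leaf — visit fir.
At pear: go right to plum.
  At plum: go left to teak.
    At teak: go left to sage.
      At sage: go left to hop.
        hop is a leaf — visit hop.
      At sage: go right to mint.
        At mint: no left child.
        At mint: go right to ivy.
          ivy is a leaf — visit ivy.
        Visit mint.
      Visit sage.
    At teak: go right to daisy.
      daisy is a leaf — visit daisy.
    Visit teak.
  At plum: no right child.
  Visit plum.
Visit pear.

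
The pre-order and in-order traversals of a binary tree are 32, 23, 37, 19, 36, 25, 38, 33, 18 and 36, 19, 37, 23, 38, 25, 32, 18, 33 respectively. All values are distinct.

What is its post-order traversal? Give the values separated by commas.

36, 19, 37, 38, 25, 23, 18, 33, 32

The first element of pre-order is the root; it splits in-order into left and right subtrees.
Root 32: left subtree has 6 nodes {36, 19, 37, 23, 38, 25}, right has 2 {18, 33}.
  Root 23: left subtree has 3 nodes {36, 19, 37}, right has 2 {38, 25}.
    Root 37: left subtree has 2 nodes {36, 19}, right has 0 { }.
      Root 19: left subtree has 1 node {36}, right has 0 { }.
    Root 25: left subtree has 1 node {38}, right has 0 { }.
  Root 33: left subtree has 1 node {18}, right has 0 { }.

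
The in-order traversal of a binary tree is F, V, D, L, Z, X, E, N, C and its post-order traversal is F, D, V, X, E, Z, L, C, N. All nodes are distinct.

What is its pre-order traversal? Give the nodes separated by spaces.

N L V F D Z E X C

The last element of post-order is the root; it splits in-order into left and right subtrees.
Root N: left subtree has 7 nodes {F, V, D, L, Z, X, E}, right has 1 {C}.
  Root L: left subtree has 3 nodes {F, V, D}, right has 3 {Z, X, E}.
    Root V: left subtree has 1 node {F}, right has 1 {D}.
    Root Z: left subtree has 0 nodes { }, right has 2 {X, E}.
      Root E: left subtree has 1 node {X}, right has 0 { }.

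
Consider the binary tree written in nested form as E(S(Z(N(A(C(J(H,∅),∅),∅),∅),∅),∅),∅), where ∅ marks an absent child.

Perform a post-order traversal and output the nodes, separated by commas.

Post-order visits the left subtree, then the right subtree, then the node.
At E: go left to S.
  At S: go left to Z.
    At Z: go left to N.
      At N: go left to A.
        At A: go left to C.
          At C: go left to J.
            At J: go left to H.
              H is a leaf — visit H.
            At J: no right child.
            Visit J.
          At C: no right child.
          Visit C.
        At A: no right child.
        Visit A.
      At N: no right child.
      Visit N.
    At Z: no right child.
    Visit Z.
  At S: no right child.
  Visit S.
At E: no right child.
Visit E.

H, J, C, A, N, Z, S, E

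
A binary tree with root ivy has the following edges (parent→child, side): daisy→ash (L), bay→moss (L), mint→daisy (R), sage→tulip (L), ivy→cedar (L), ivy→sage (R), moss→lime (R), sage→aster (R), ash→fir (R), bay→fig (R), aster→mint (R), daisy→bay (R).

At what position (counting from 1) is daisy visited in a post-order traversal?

9

Post-order visits the left subtree, then the right subtree, then the node.
At ivy: go left to cedar.
  cedar is a leaf — visit cedar.
At ivy: go right to sage.
  At sage: go left to tulip.
    tulip is a leaf — visit tulip.
  At sage: go right to aster.
    At aster: no left child.
    At aster: go right to mint.
      At mint: no left child.
      At mint: go right to daisy.
        At daisy: go left to ash.
          At ash: no left child.
          At ash: go right to fir.
            fir is a leaf — visit fir.
          Visit ash.
        At daisy: go right to bay.
          At bay: go left to moss.
            At moss: no left child.
            At moss: go right to lime.
              lime is a leaf — visit lime.
            Visit moss.
          At bay: go right to fig.
            fig is a leaf — visit fig.
          Visit bay.
        Visit daisy.
      Visit mint.
    Visit aster.
  Visit sage.
Visit ivy.
Full post-order sequence: cedar, tulip, fir, ash, lime, moss, fig, bay, daisy, mint, aster, sage, ivy.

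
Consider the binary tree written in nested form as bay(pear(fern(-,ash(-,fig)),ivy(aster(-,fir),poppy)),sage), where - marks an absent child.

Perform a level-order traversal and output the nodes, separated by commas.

Level-order visits nodes level by level from the root, left to right within each level.
Level 0: bay
Level 1: pear, sage
Level 2: fern, ivy
Level 3: ash, aster, poppy
Level 4: fig, fir

bay, pear, sage, fern, ivy, ash, aster, poppy, fig, fir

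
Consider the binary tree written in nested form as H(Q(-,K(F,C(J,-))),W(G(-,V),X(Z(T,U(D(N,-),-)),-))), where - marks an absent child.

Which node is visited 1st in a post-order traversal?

F

Post-order visits the left subtree, then the right subtree, then the node.
At H: go left to Q.
  At Q: no left child.
  At Q: go right to K.
    At K: go left to F.
      F is a leaf — visit F.
    At K: go right to C.
      At C: go left to J.
        J is a leaf — visit J.
      At C: no right child.
      Visit C.
    Visit K.
  Visit Q.
At H: go right to W.
  At W: go left to G.
    At G: no left child.
    At G: go right to V.
      V is a leaf — visit V.
    Visit G.
  At W: go right to X.
    At X: go left to Z.
      At Z: go left to T.
        T is a leaf — visit T.
      At Z: go right to U.
        At U: go left to D.
          At D: go left to N.
            N is a leaf — visit N.
          At D: no right child.
          Visit D.
        At U: no right child.
        Visit U.
      Visit Z.
    At X: no right child.
    Visit X.
  Visit W.
Visit H.
Full post-order sequence: F, J, C, K, Q, V, G, T, N, D, U, Z, X, W, H.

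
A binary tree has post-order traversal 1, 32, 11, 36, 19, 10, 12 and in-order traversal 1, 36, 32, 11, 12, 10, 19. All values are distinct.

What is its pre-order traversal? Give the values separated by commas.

12, 36, 1, 11, 32, 10, 19

The last element of post-order is the root; it splits in-order into left and right subtrees.
Root 12: left subtree has 4 nodes {1, 36, 32, 11}, right has 2 {10, 19}.
  Root 36: left subtree has 1 node {1}, right has 2 {32, 11}.
    Root 11: left subtree has 1 node {32}, right has 0 { }.
  Root 10: left subtree has 0 nodes { }, right has 1 {19}.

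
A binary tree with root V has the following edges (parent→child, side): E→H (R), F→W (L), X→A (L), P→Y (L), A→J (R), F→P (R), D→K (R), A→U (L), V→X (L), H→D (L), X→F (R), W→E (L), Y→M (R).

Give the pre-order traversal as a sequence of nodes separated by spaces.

Pre-order visits the node, then its left subtree, then its right subtree.
Visit V.
At V: go left to X.
  Visit X.
  At X: go left to A.
    Visit A.
    At A: go left to U.
      U is a leaf — visit U.
    At A: go right to J.
      J is a leaf — visit J.
  At X: go right to F.
    Visit F.
    At F: go left to W.
      Visit W.
      At W: go left to E.
        Visit E.
        At E: no left child.
        At E: go right to H.
          Visit H.
          At H: go left to D.
            Visit D.
            At D: no left child.
            At D: go right to K.
              K is a leaf — visit K.
          At H: no right child.
      At W: no right child.
    At F: go right to P.
      Visit P.
      At P: go left to Y.
        Visit Y.
        At Y: no left child.
        At Y: go right to M.
          M is a leaf — visit M.
      At P: no right child.
At V: no right child.

V X A U J F W E H D K P Y M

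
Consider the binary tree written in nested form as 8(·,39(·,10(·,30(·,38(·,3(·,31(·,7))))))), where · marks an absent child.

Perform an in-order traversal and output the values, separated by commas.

8, 39, 10, 30, 38, 3, 31, 7

In-order visits the left subtree, then the node, then the right subtree.
At 8: no left child.
Visit 8.
At 8: go right to 39.
  At 39: no left child.
  Visit 39.
  At 39: go right to 10.
    At 10: no left child.
    Visit 10.
    At 10: go right to 30.
      At 30: no left child.
      Visit 30.
      At 30: go right to 38.
        At 38: no left child.
        Visit 38.
        At 38: go right to 3.
          At 3: no left child.
          Visit 3.
          At 3: go right to 31.
            At 31: no left child.
            Visit 31.
            At 31: go right to 7.
              7 is a leaf — visit 7.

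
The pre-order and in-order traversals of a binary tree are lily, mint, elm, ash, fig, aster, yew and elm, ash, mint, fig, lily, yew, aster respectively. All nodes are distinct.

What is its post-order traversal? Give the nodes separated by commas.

The first element of pre-order is the root; it splits in-order into left and right subtrees.
Root lily: left subtree has 4 nodes {elm, ash, mint, fig}, right has 2 {yew, aster}.
  Root mint: left subtree has 2 nodes {elm, ash}, right has 1 {fig}.
    Root elm: left subtree has 0 nodes { }, right has 1 {ash}.
  Root aster: left subtree has 1 node {yew}, right has 0 { }.

ash, elm, fig, mint, yew, aster, lily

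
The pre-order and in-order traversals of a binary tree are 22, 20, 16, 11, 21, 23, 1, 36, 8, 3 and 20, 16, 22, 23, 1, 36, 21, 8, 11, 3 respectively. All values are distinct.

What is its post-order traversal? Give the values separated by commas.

The first element of pre-order is the root; it splits in-order into left and right subtrees.
Root 22: left subtree has 2 nodes {20, 16}, right has 7 {23, 1, 36, 21, 8, 11, 3}.
  Root 20: left subtree has 0 nodes { }, right has 1 {16}.
  Root 11: left subtree has 5 nodes {23, 1, 36, 21, 8}, right has 1 {3}.
    Root 21: left subtree has 3 nodes {23, 1, 36}, right has 1 {8}.
      Root 23: left subtree has 0 nodes { }, right has 2 {1, 36}.
        Root 1: left subtree has 0 nodes { }, right has 1 {36}.

16, 20, 36, 1, 23, 8, 21, 3, 11, 22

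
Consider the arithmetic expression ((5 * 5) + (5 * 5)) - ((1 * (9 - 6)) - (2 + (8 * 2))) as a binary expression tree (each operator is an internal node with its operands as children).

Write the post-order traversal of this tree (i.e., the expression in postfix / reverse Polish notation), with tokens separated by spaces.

5 5 * 5 5 * + 1 9 6 - * 2 8 2 * + - -

Post-order on an expression tree gives postfix notation: for each operator, emit left operand, right operand, then the operator.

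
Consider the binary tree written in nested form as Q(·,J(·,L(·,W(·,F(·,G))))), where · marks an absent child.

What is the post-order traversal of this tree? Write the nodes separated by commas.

G, F, W, L, J, Q

Post-order visits the left subtree, then the right subtree, then the node.
At Q: no left child.
At Q: go right to J.
  At J: no left child.
  At J: go right to L.
    At L: no left child.
    At L: go right to W.
      At W: no left child.
      At W: go right to F.
        At F: no left child.
        At F: go right to G.
          G is a leaf — visit G.
        Visit F.
      Visit W.
    Visit L.
  Visit J.
Visit Q.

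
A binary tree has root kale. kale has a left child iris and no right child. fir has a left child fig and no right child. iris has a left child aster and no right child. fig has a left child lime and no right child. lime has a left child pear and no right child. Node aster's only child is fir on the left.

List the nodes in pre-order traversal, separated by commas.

kale, iris, aster, fir, fig, lime, pear

Pre-order visits the node, then its left subtree, then its right subtree.
Visit kale.
At kale: go left to iris.
  Visit iris.
  At iris: go left to aster.
    Visit aster.
    At aster: go left to fir.
      Visit fir.
      At fir: go left to fig.
        Visit fig.
        At fig: go left to lime.
          Visit lime.
          At lime: go left to pear.
            pear is a leaf — visit pear.
          At lime: no right child.
        At fig: no right child.
      At fir: no right child.
    At aster: no right child.
  At iris: no right child.
At kale: no right child.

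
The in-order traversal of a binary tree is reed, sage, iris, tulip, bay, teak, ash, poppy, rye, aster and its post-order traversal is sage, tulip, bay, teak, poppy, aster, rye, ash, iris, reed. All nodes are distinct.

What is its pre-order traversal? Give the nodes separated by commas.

reed, iris, sage, ash, teak, bay, tulip, rye, poppy, aster

The last element of post-order is the root; it splits in-order into left and right subtrees.
Root reed: left subtree has 0 nodes { }, right has 9 {sage, iris, tulip, bay, teak, ash, poppy, rye, aster}.
  Root iris: left subtree has 1 node {sage}, right has 7 {tulip, bay, teak, ash, poppy, rye, aster}.
    Root ash: left subtree has 3 nodes {tulip, bay, teak}, right has 3 {poppy, rye, aster}.
      Root teak: left subtree has 2 nodes {tulip, bay}, right has 0 { }.
        Root bay: left subtree has 1 node {tulip}, right has 0 { }.
      Root rye: left subtree has 1 node {poppy}, right has 1 {aster}.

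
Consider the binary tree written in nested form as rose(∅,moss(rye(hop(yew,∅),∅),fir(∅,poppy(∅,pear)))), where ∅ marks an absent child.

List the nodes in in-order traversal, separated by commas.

In-order visits the left subtree, then the node, then the right subtree.
At rose: no left child.
Visit rose.
At rose: go right to moss.
  At moss: go left to rye.
    At rye: go left to hop.
      At hop: go left to yew.
        yew is a leaf — visit yew.
      Visit hop.
      At hop: no right child.
    Visit rye.
    At rye: no right child.
  Visit moss.
  At moss: go right to fir.
    At fir: no left child.
    Visit fir.
    At fir: go right to poppy.
      At poppy: no left child.
      Visit poppy.
      At poppy: go right to pear.
        pear is a leaf — visit pear.

rose, yew, hop, rye, moss, fir, poppy, pear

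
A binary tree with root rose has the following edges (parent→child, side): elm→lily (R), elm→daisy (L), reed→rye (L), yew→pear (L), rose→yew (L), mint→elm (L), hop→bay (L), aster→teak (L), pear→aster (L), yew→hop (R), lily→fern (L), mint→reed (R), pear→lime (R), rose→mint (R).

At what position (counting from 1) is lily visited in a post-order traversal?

10

Post-order visits the left subtree, then the right subtree, then the node.
At rose: go left to yew.
  At yew: go left to pear.
    At pear: go left to aster.
      At aster: go left to teak.
        teak is a leaf — visit teak.
      At aster: no right child.
      Visit aster.
    At pear: go right to lime.
      lime is a leaf — visit lime.
    Visit pear.
  At yew: go right to hop.
    At hop: go left to bay.
      bay is a leaf — visit bay.
    At hop: no right child.
    Visit hop.
  Visit yew.
At rose: go right to mint.
  At mint: go left to elm.
    At elm: go left to daisy.
      daisy is a leaf — visit daisy.
    At elm: go right to lily.
      At lily: go left to fern.
        fern is a leaf — visit fern.
      At lily: no right child.
      Visit lily.
    Visit elm.
  At mint: go right to reed.
    At reed: go left to rye.
      rye is a leaf — visit rye.
    At reed: no right child.
    Visit reed.
  Visit mint.
Visit rose.
Full post-order sequence: teak, aster, lime, pear, bay, hop, yew, daisy, fern, lily, elm, rye, reed, mint, rose.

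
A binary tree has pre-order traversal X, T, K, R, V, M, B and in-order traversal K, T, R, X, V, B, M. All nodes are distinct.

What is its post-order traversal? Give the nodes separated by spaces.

The first element of pre-order is the root; it splits in-order into left and right subtrees.
Root X: left subtree has 3 nodes {K, T, R}, right has 3 {V, B, M}.
  Root T: left subtree has 1 node {K}, right has 1 {R}.
  Root V: left subtree has 0 nodes { }, right has 2 {B, M}.
    Root M: left subtree has 1 node {B}, right has 0 { }.

K R T B M V X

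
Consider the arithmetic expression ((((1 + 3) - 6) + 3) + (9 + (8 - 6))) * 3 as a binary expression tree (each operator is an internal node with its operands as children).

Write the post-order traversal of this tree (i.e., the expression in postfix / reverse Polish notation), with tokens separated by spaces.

Post-order on an expression tree gives postfix notation: for each operator, emit left operand, right operand, then the operator.

1 3 + 6 - 3 + 9 8 6 - + + 3 *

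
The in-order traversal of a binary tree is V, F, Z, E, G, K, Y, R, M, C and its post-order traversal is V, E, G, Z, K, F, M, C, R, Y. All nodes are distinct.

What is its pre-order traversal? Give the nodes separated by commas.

Y, F, V, K, Z, G, E, R, C, M

The last element of post-order is the root; it splits in-order into left and right subtrees.
Root Y: left subtree has 6 nodes {V, F, Z, E, G, K}, right has 3 {R, M, C}.
  Root F: left subtree has 1 node {V}, right has 4 {Z, E, G, K}.
    Root K: left subtree has 3 nodes {Z, E, G}, right has 0 { }.
      Root Z: left subtree has 0 nodes { }, right has 2 {E, G}.
        Root G: left subtree has 1 node {E}, right has 0 { }.
  Root R: left subtree has 0 nodes { }, right has 2 {M, C}.
    Root C: left subtree has 1 node {M}, right has 0 { }.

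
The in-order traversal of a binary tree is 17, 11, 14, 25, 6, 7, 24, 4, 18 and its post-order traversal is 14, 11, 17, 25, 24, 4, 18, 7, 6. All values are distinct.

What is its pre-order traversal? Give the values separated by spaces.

6 25 17 11 14 7 18 4 24

The last element of post-order is the root; it splits in-order into left and right subtrees.
Root 6: left subtree has 4 nodes {17, 11, 14, 25}, right has 4 {7, 24, 4, 18}.
  Root 25: left subtree has 3 nodes {17, 11, 14}, right has 0 { }.
    Root 17: left subtree has 0 nodes { }, right has 2 {11, 14}.
      Root 11: left subtree has 0 nodes { }, right has 1 {14}.
  Root 7: left subtree has 0 nodes { }, right has 3 {24, 4, 18}.
    Root 18: left subtree has 2 nodes {24, 4}, right has 0 { }.
      Root 4: left subtree has 1 node {24}, right has 0 { }.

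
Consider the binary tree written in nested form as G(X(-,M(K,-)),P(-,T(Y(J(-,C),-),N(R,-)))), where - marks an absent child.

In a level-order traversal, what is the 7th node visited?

Y

Level-order visits nodes level by level from the root, left to right within each level.
Level 0: G
Level 1: X, P
Level 2: M, T
Level 3: K, Y, N
Level 4: J, R
Level 5: C
Full level-order sequence: G, X, P, M, T, K, Y, N, J, R, C.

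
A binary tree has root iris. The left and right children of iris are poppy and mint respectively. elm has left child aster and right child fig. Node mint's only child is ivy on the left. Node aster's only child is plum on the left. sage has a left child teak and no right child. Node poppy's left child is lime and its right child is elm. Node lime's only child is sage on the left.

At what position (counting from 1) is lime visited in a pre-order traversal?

3

Pre-order visits the node, then its left subtree, then its right subtree.
Visit iris.
At iris: go left to poppy.
  Visit poppy.
  At poppy: go left to lime.
    Visit lime.
    At lime: go left to sage.
      Visit sage.
      At sage: go left to teak.
        teak is a leaf — visit teak.
      At sage: no right child.
    At lime: no right child.
  At poppy: go right to elm.
    Visit elm.
    At elm: go left to aster.
      Visit aster.
      At aster: go left to plum.
        plum is a leaf — visit plum.
      At aster: no right child.
    At elm: go right to fig.
      fig is a leaf — visit fig.
At iris: go right to mint.
  Visit mint.
  At mint: go left to ivy.
    ivy is a leaf — visit ivy.
  At mint: no right child.
Full pre-order sequence: iris, poppy, lime, sage, teak, elm, aster, plum, fig, mint, ivy.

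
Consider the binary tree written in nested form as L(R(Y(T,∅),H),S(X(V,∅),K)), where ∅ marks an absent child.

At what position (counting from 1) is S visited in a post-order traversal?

Post-order visits the left subtree, then the right subtree, then the node.
At L: go left to R.
  At R: go left to Y.
    At Y: go left to T.
      T is a leaf — visit T.
    At Y: no right child.
    Visit Y.
  At R: go right to H.
    H is a leaf — visit H.
  Visit R.
At L: go right to S.
  At S: go left to X.
    At X: go left to V.
      V is a leaf — visit V.
    At X: no right child.
    Visit X.
  At S: go right to K.
    K is a leaf — visit K.
  Visit S.
Visit L.
Full post-order sequence: T, Y, H, R, V, X, K, S, L.

8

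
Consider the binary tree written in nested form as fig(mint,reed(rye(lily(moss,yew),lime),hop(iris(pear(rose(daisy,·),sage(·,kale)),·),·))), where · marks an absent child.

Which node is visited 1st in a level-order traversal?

fig

Level-order visits nodes level by level from the root, left to right within each level.
Level 0: fig
Level 1: mint, reed
Level 2: rye, hop
Level 3: lily, lime, iris
Level 4: moss, yew, pear
Level 5: rose, sage
Level 6: daisy, kale
Full level-order sequence: fig, mint, reed, rye, hop, lily, lime, iris, moss, yew, pear, rose, sage, daisy, kale.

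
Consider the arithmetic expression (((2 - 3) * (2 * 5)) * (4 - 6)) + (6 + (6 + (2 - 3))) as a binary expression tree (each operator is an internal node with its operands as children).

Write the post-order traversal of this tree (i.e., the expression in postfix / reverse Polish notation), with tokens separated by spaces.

Post-order on an expression tree gives postfix notation: for each operator, emit left operand, right operand, then the operator.

2 3 - 2 5 * * 4 6 - * 6 6 2 3 - + + +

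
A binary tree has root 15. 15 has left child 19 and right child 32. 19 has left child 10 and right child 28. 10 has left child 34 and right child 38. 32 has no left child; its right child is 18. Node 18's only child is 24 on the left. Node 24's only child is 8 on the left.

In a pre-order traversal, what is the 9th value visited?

Pre-order visits the node, then its left subtree, then its right subtree.
Visit 15.
At 15: go left to 19.
  Visit 19.
  At 19: go left to 10.
    Visit 10.
    At 10: go left to 34.
      34 is a leaf — visit 34.
    At 10: go right to 38.
      38 is a leaf — visit 38.
  At 19: go right to 28.
    28 is a leaf — visit 28.
At 15: go right to 32.
  Visit 32.
  At 32: no left child.
  At 32: go right to 18.
    Visit 18.
    At 18: go left to 24.
      Visit 24.
      At 24: go left to 8.
        8 is a leaf — visit 8.
      At 24: no right child.
    At 18: no right child.
Full pre-order sequence: 15, 19, 10, 34, 38, 28, 32, 18, 24, 8.

24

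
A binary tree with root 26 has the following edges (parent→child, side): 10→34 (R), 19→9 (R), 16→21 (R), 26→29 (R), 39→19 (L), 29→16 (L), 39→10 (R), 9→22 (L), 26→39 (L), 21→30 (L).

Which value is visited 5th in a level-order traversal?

10

Level-order visits nodes level by level from the root, left to right within each level.
Level 0: 26
Level 1: 39, 29
Level 2: 19, 10, 16
Level 3: 9, 34, 21
Level 4: 22, 30
Full level-order sequence: 26, 39, 29, 19, 10, 16, 9, 34, 21, 22, 30.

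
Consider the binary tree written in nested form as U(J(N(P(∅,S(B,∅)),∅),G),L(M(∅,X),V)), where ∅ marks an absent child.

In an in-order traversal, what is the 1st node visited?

P

In-order visits the left subtree, then the node, then the right subtree.
At U: go left to J.
  At J: go left to N.
    At N: go left to P.
      At P: no left child.
      Visit P.
      At P: go right to S.
        At S: go left to B.
          B is a leaf — visit B.
        Visit S.
        At S: no right child.
    Visit N.
    At N: no right child.
  Visit J.
  At J: go right to G.
    G is a leaf — visit G.
Visit U.
At U: go right to L.
  At L: go left to M.
    At M: no left child.
    Visit M.
    At M: go right to X.
      X is a leaf — visit X.
  Visit L.
  At L: go right to V.
    V is a leaf — visit V.
Full in-order sequence: P, B, S, N, J, G, U, M, X, L, V.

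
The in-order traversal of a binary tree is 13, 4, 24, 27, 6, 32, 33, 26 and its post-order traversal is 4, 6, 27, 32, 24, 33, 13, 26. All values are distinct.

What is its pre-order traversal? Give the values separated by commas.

26, 13, 33, 24, 4, 32, 27, 6

The last element of post-order is the root; it splits in-order into left and right subtrees.
Root 26: left subtree has 7 nodes {13, 4, 24, 27, 6, 32, 33}, right has 0 { }.
  Root 13: left subtree has 0 nodes { }, right has 6 {4, 24, 27, 6, 32, 33}.
    Root 33: left subtree has 5 nodes {4, 24, 27, 6, 32}, right has 0 { }.
      Root 24: left subtree has 1 node {4}, right has 3 {27, 6, 32}.
        Root 32: left subtree has 2 nodes {27, 6}, right has 0 { }.
          Root 27: left subtree has 0 nodes { }, right has 1 {6}.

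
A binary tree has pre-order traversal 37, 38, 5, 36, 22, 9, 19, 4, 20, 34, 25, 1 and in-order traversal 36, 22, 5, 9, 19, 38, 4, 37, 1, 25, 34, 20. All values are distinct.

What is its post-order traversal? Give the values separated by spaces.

22 36 19 9 5 4 38 1 25 34 20 37

The first element of pre-order is the root; it splits in-order into left and right subtrees.
Root 37: left subtree has 7 nodes {36, 22, 5, 9, 19, 38, 4}, right has 4 {1, 25, 34, 20}.
  Root 38: left subtree has 5 nodes {36, 22, 5, 9, 19}, right has 1 {4}.
    Root 5: left subtree has 2 nodes {36, 22}, right has 2 {9, 19}.
      Root 36: left subtree has 0 nodes { }, right has 1 {22}.
      Root 9: left subtree has 0 nodes { }, right has 1 {19}.
  Root 20: left subtree has 3 nodes {1, 25, 34}, right has 0 { }.
    Root 34: left subtree has 2 nodes {1, 25}, right has 0 { }.
      Root 25: left subtree has 1 node {1}, right has 0 { }.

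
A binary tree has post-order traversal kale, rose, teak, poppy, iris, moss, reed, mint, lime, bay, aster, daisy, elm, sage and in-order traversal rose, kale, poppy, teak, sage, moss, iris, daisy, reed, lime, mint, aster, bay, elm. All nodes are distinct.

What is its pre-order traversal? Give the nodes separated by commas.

sage, poppy, rose, kale, teak, elm, daisy, moss, iris, aster, lime, reed, mint, bay

The last element of post-order is the root; it splits in-order into left and right subtrees.
Root sage: left subtree has 4 nodes {rose, kale, poppy, teak}, right has 9 {moss, iris, daisy, reed, lime, mint, aster, bay, elm}.
  Root poppy: left subtree has 2 nodes {rose, kale}, right has 1 {teak}.
    Root rose: left subtree has 0 nodes { }, right has 1 {kale}.
  Root elm: left subtree has 8 nodes {moss, iris, daisy, reed, lime, mint, aster, bay}, right has 0 { }.
    Root daisy: left subtree has 2 nodes {moss, iris}, right has 5 {reed, lime, mint, aster, bay}.
      Root moss: left subtree has 0 nodes { }, right has 1 {iris}.
      Root aster: left subtree has 3 nodes {reed, lime, mint}, right has 1 {bay}.
        Root lime: left subtree has 1 node {reed}, right has 1 {mint}.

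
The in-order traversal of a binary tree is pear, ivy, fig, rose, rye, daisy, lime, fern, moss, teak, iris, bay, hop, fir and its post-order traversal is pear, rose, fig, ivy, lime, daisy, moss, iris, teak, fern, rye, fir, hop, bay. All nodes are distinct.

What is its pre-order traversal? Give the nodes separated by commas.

The last element of post-order is the root; it splits in-order into left and right subtrees.
Root bay: left subtree has 11 nodes {pear, ivy, fig, rose, rye, daisy, lime, fern, moss, teak, iris}, right has 2 {hop, fir}.
  Root rye: left subtree has 4 nodes {pear, ivy, fig, rose}, right has 6 {daisy, lime, fern, moss, teak, iris}.
    Root ivy: left subtree has 1 node {pear}, right has 2 {fig, rose}.
      Root fig: left subtree has 0 nodes { }, right has 1 {rose}.
    Root fern: left subtree has 2 nodes {daisy, lime}, right has 3 {moss, teak, iris}.
      Root daisy: left subtree has 0 nodes { }, right has 1 {lime}.
      Root teak: left subtree has 1 node {moss}, right has 1 {iris}.
  Root hop: left subtree has 0 nodes { }, right has 1 {fir}.

bay, rye, ivy, pear, fig, rose, fern, daisy, lime, teak, moss, iris, hop, fir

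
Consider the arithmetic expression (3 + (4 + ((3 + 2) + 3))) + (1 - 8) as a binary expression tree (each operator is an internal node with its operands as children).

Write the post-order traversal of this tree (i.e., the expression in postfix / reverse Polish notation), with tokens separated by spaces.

3 4 3 2 + 3 + + + 1 8 - +

Post-order on an expression tree gives postfix notation: for each operator, emit left operand, right operand, then the operator.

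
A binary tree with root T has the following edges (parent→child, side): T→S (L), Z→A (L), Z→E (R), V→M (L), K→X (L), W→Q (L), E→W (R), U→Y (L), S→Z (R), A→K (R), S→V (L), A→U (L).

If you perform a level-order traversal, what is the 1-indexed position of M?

5

Level-order visits nodes level by level from the root, left to right within each level.
Level 0: T
Level 1: S
Level 2: V, Z
Level 3: M, A, E
Level 4: U, K, W
Level 5: Y, X, Q
Full level-order sequence: T, S, V, Z, M, A, E, U, K, W, Y, X, Q.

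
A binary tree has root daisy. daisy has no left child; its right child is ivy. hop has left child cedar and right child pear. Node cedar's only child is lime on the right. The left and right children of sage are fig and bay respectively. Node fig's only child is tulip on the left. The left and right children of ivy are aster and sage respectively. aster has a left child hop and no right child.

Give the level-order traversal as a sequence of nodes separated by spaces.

daisy ivy aster sage hop fig bay cedar pear tulip lime

Level-order visits nodes level by level from the root, left to right within each level.
Level 0: daisy
Level 1: ivy
Level 2: aster, sage
Level 3: hop, fig, bay
Level 4: cedar, pear, tulip
Level 5: lime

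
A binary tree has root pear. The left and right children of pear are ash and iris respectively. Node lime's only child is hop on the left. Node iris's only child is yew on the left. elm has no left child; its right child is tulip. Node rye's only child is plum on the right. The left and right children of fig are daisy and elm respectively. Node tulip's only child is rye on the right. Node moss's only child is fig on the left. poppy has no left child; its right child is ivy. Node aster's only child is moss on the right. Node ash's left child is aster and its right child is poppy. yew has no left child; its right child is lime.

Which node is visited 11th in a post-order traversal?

ash

Post-order visits the left subtree, then the right subtree, then the node.
At pear: go left to ash.
  At ash: go left to aster.
    At aster: no left child.
    At aster: go right to moss.
      At moss: go left to fig.
        At fig: go left to daisy.
          daisy is a leaf — visit daisy.
        At fig: go right to elm.
          At elm: no left child.
          At elm: go right to tulip.
            At tulip: no left child.
            At tulip: go right to rye.
              At rye: no left child.
              At rye: go right to plum.
                plum is a leaf — visit plum.
              Visit rye.
            Visit tulip.
          Visit elm.
        Visit fig.
      At moss: no right child.
      Visit moss.
    Visit aster.
  At ash: go right to poppy.
    At poppy: no left child.
    At poppy: go right to ivy.
      ivy is a leaf — visit ivy.
    Visit poppy.
  Visit ash.
At pear: go right to iris.
  At iris: go left to yew.
    At yew: no left child.
    At yew: go right to lime.
      At lime: go left to hop.
        hop is a leaf — visit hop.
      At lime: no right child.
      Visit lime.
    Visit yew.
  At iris: no right child.
  Visit iris.
Visit pear.
Full post-order sequence: daisy, plum, rye, tulip, elm, fig, moss, aster, ivy, poppy, ash, hop, lime, yew, iris, pear.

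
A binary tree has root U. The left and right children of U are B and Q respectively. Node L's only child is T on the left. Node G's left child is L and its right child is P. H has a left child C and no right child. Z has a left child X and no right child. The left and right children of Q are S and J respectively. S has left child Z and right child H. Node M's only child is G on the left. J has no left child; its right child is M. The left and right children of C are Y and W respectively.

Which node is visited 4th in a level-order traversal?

Level-order visits nodes level by level from the root, left to right within each level.
Level 0: U
Level 1: B, Q
Level 2: S, J
Level 3: Z, H, M
Level 4: X, C, G
Level 5: Y, W, L, P
Level 6: T
Full level-order sequence: U, B, Q, S, J, Z, H, M, X, C, G, Y, W, L, P, T.

S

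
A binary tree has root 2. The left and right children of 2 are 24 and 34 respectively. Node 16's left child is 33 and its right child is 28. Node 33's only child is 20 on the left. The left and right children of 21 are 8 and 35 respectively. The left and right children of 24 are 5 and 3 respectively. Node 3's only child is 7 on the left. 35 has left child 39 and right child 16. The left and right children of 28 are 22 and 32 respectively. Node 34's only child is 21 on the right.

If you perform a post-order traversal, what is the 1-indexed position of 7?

Post-order visits the left subtree, then the right subtree, then the node.
At 2: go left to 24.
  At 24: go left to 5.
    5 is a leaf — visit 5.
  At 24: go right to 3.
    At 3: go left to 7.
      7 is a leaf — visit 7.
    At 3: no right child.
    Visit 3.
  Visit 24.
At 2: go right to 34.
  At 34: no left child.
  At 34: go right to 21.
    At 21: go left to 8.
      8 is a leaf — visit 8.
    At 21: go right to 35.
      At 35: go left to 39.
        39 is a leaf — visit 39.
      At 35: go right to 16.
        At 16: go left to 33.
          At 33: go left to 20.
            20 is a leaf — visit 20.
          At 33: no right child.
          Visit 33.
        At 16: go right to 28.
          At 28: go left to 22.
            22 is a leaf — visit 22.
          At 28: go right to 32.
            32 is a leaf — visit 32.
          Visit 28.
        Visit 16.
      Visit 35.
    Visit 21.
  Visit 34.
Visit 2.
Full post-order sequence: 5, 7, 3, 24, 8, 39, 20, 33, 22, 32, 28, 16, 35, 21, 34, 2.

2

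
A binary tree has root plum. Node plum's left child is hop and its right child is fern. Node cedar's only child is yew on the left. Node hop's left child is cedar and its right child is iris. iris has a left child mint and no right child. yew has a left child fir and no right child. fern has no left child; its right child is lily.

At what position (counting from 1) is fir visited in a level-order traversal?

Level-order visits nodes level by level from the root, left to right within each level.
Level 0: plum
Level 1: hop, fern
Level 2: cedar, iris, lily
Level 3: yew, mint
Level 4: fir
Full level-order sequence: plum, hop, fern, cedar, iris, lily, yew, mint, fir.

9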